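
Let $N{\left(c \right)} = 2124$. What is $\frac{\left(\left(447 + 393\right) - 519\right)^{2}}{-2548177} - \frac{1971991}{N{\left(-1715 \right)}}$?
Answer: $- \frac{5025200969491}{5412327948} \approx -928.47$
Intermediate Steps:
$\frac{\left(\left(447 + 393\right) - 519\right)^{2}}{-2548177} - \frac{1971991}{N{\left(-1715 \right)}} = \frac{\left(\left(447 + 393\right) - 519\right)^{2}}{-2548177} - \frac{1971991}{2124} = \left(840 - 519\right)^{2} \left(- \frac{1}{2548177}\right) - \frac{1971991}{2124} = 321^{2} \left(- \frac{1}{2548177}\right) - \frac{1971991}{2124} = 103041 \left(- \frac{1}{2548177}\right) - \frac{1971991}{2124} = - \frac{103041}{2548177} - \frac{1971991}{2124} = - \frac{5025200969491}{5412327948}$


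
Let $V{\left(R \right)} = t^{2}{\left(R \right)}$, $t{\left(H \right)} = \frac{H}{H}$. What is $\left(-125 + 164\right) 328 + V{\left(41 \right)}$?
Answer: $12793$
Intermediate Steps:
$t{\left(H \right)} = 1$
$V{\left(R \right)} = 1$ ($V{\left(R \right)} = 1^{2} = 1$)
$\left(-125 + 164\right) 328 + V{\left(41 \right)} = \left(-125 + 164\right) 328 + 1 = 39 \cdot 328 + 1 = 12792 + 1 = 12793$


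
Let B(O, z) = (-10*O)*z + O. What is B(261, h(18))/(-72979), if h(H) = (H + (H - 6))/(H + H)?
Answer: 1914/72979 ≈ 0.026227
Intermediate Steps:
h(H) = (-6 + 2*H)/(2*H) (h(H) = (H + (-6 + H))/((2*H)) = (-6 + 2*H)*(1/(2*H)) = (-6 + 2*H)/(2*H))
B(O, z) = O - 10*O*z (B(O, z) = -10*O*z + O = O - 10*O*z)
B(261, h(18))/(-72979) = (261*(1 - 10*(-3 + 18)/18))/(-72979) = (261*(1 - 5*15/9))*(-1/72979) = (261*(1 - 10*⅚))*(-1/72979) = (261*(1 - 25/3))*(-1/72979) = (261*(-22/3))*(-1/72979) = -1914*(-1/72979) = 1914/72979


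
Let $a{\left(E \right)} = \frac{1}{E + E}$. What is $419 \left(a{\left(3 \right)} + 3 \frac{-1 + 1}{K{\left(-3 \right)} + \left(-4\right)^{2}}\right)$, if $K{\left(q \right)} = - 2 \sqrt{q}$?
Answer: $\frac{419}{6} \approx 69.833$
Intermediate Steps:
$a{\left(E \right)} = \frac{1}{2 E}$
$419 \left(a{\left(3 \right)} + 3 \frac{-1 + 1}{K{\left(-3 \right)} + \left(-4\right)^{2}}\right) = 419 \left(\frac{1}{2 \cdot 3} + 3 \frac{-1 + 1}{- 2 \sqrt{-3} + \left(-4\right)^{2}}\right) = 419 \left(\frac{1}{2} \cdot \frac{1}{3} + 3 \frac{0}{- 2 i \sqrt{3} + 16}\right) = 419 \left(\frac{1}{6} + 3 \frac{0}{- 2 i \sqrt{3} + 16}\right) = 419 \left(\frac{1}{6} + 3 \frac{0}{16 - 2 i \sqrt{3}}\right) = 419 \left(\frac{1}{6} + 3 \cdot 0\right) = 419 \left(\frac{1}{6} + 0\right) = 419 \cdot \frac{1}{6} = \frac{419}{6}$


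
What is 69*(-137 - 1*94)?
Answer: -15939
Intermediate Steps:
69*(-137 - 1*94) = 69*(-137 - 94) = 69*(-231) = -15939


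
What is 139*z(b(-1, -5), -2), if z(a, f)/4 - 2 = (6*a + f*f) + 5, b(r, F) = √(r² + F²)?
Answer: 6116 + 3336*√26 ≈ 23126.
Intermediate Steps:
b(r, F) = √(F² + r²)
z(a, f) = 28 + 4*f² + 24*a (z(a, f) = 8 + 4*((6*a + f*f) + 5) = 8 + 4*((6*a + f²) + 5) = 8 + 4*((f² + 6*a) + 5) = 8 + 4*(5 + f² + 6*a) = 8 + (20 + 4*f² + 24*a) = 28 + 4*f² + 24*a)
139*z(b(-1, -5), -2) = 139*(28 + 4*(-2)² + 24*√((-5)² + (-1)²)) = 139*(28 + 4*4 + 24*√(25 + 1)) = 139*(28 + 16 + 24*√26) = 139*(44 + 24*√26) = 6116 + 3336*√26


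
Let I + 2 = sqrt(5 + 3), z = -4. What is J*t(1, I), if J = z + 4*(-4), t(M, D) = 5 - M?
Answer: -80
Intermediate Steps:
I = -2 + 2*sqrt(2) (I = -2 + sqrt(5 + 3) = -2 + sqrt(8) = -2 + 2*sqrt(2) ≈ 0.82843)
J = -20 (J = -4 + 4*(-4) = -4 - 16 = -20)
J*t(1, I) = -20*(5 - 1*1) = -20*(5 - 1) = -20*4 = -80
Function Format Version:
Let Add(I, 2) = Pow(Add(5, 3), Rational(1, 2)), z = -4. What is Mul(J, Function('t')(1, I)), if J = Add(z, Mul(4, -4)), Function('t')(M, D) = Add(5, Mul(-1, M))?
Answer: -80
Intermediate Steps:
I = Add(-2, Mul(2, Pow(2, Rational(1, 2)))) (I = Add(-2, Pow(Add(5, 3), Rational(1, 2))) = Add(-2, Pow(8, Rational(1, 2))) = Add(-2, Mul(2, Pow(2, Rational(1, 2)))) ≈ 0.82843)
J = -20 (J = Add(-4, Mul(4, -4)) = Add(-4, -16) = -20)
Mul(J, Function('t')(1, I)) = Mul(-20, Add(5, Mul(-1, 1))) = Mul(-20, Add(5, -1)) = Mul(-20, 4) = -80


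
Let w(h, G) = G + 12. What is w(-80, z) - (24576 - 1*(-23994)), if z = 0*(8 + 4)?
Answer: -48558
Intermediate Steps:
z = 0 (z = 0*12 = 0)
w(h, G) = 12 + G
w(-80, z) - (24576 - 1*(-23994)) = (12 + 0) - (24576 - 1*(-23994)) = 12 - (24576 + 23994) = 12 - 1*48570 = 12 - 48570 = -48558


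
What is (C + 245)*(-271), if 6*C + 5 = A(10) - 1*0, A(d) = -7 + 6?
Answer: -66124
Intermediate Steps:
A(d) = -1
C = -1 (C = -5/6 + (-1 - 1*0)/6 = -5/6 + (-1 + 0)/6 = -5/6 + (1/6)*(-1) = -5/6 - 1/6 = -1)
(C + 245)*(-271) = (-1 + 245)*(-271) = 244*(-271) = -66124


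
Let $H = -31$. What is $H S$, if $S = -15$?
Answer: $465$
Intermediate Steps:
$H S = \left(-31\right) \left(-15\right) = 465$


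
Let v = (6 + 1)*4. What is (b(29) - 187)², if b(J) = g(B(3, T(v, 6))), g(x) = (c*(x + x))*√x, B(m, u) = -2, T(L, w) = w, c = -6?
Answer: 33817 - 8976*I*√2 ≈ 33817.0 - 12694.0*I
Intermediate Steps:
v = 28 (v = 7*4 = 28)
g(x) = -12*x^(3/2) (g(x) = (-6*(x + x))*√x = (-12*x)*√x = -12*x^(3/2))
b(J) = 24*I*√2 (b(J) = -(-24)*I*√2 = 24*I*√2)
(b(29) - 187)² = (24*I*√2 - 187)² = (-187 + 24*I*√2)²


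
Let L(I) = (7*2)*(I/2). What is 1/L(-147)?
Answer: -1/1029 ≈ -0.00097182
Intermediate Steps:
L(I) = 7*I (L(I) = 14*(I*(½)) = 14*(I/2) = 7*I)
1/L(-147) = 1/(7*(-147)) = 1/(-1029) = -1/1029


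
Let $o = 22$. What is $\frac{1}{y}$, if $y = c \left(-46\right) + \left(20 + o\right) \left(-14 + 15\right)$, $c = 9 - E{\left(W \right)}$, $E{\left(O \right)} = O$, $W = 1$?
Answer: $- \frac{1}{326} \approx -0.0030675$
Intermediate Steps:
$c = 8$ ($c = 9 - 1 = 8$)
$y = -326$ ($y = 8 \left(-46\right) + \left(20 + 22\right) \left(-14 + 15\right) = -368 + 42 \cdot 1 = -368 + 42 = -326$)
$\frac{1}{y} = \frac{1}{-326} = - \frac{1}{326}$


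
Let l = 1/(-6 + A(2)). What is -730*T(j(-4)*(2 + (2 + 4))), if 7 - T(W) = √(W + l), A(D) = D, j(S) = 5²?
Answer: -5110 + 365*√799 ≈ 5207.3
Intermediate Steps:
j(S) = 25
l = -¼ (l = 1/(-6 + 2) = 1/(-4) = -¼ ≈ -0.25000)
T(W) = 7 - √(-¼ + W) (T(W) = 7 - √(W - ¼) = 7 - √(-¼ + W))
-730*T(j(-4)*(2 + (2 + 4))) = -730*(7 - √(-1 + 4*(25*(2 + (2 + 4))))/2) = -730*(7 - √(-1 + 4*(25*(2 + 6)))/2) = -730*(7 - √(-1 + 4*(25*8))/2) = -730*(7 - √(-1 + 4*200)/2) = -730*(7 - √(-1 + 800)/2) = -730*(7 - √799/2) = -5110 + 365*√799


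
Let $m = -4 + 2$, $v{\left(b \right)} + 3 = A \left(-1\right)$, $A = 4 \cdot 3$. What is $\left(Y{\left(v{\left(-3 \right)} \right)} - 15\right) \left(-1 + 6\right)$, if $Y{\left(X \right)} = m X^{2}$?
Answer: $-2325$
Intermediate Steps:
$A = 12$
$v{\left(b \right)} = -15$ ($v{\left(b \right)} = -3 + 12 \left(-1\right) = -3 - 12 = -15$)
$m = -2$
$Y{\left(X \right)} = - 2 X^{2}$
$\left(Y{\left(v{\left(-3 \right)} \right)} - 15\right) \left(-1 + 6\right) = \left(- 2 \left(-15\right)^{2} - 15\right) \left(-1 + 6\right) = \left(\left(-2\right) 225 - 15\right) 5 = \left(-450 - 15\right) 5 = \left(-465\right) 5 = -2325$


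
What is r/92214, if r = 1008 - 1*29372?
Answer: -14182/46107 ≈ -0.30759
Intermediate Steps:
r = -28364 (r = 1008 - 29372 = -28364)
r/92214 = -28364/92214 = -28364*1/92214 = -14182/46107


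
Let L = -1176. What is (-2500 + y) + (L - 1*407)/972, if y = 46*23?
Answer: -1403207/972 ≈ -1443.6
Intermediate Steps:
y = 1058
(-2500 + y) + (L - 1*407)/972 = (-2500 + 1058) + (-1176 - 1*407)/972 = -1442 + (-1176 - 407)*(1/972) = -1442 - 1583*1/972 = -1442 - 1583/972 = -1403207/972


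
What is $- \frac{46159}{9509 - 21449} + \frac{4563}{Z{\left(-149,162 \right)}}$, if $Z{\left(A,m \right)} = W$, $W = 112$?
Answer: $\frac{14913007}{334320} \approx 44.607$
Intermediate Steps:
$Z{\left(A,m \right)} = 112$
$- \frac{46159}{9509 - 21449} + \frac{4563}{Z{\left(-149,162 \right)}} = - \frac{46159}{9509 - 21449} + \frac{4563}{112} = - \frac{46159}{-11940} + 4563 \cdot \frac{1}{112} = \left(-46159\right) \left(- \frac{1}{11940}\right) + \frac{4563}{112} = \frac{46159}{11940} + \frac{4563}{112} = \frac{14913007}{334320}$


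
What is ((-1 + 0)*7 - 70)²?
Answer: 5929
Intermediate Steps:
((-1 + 0)*7 - 70)² = (-1*7 - 70)² = (-7 - 70)² = (-77)² = 5929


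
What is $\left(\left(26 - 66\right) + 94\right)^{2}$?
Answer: $2916$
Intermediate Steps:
$\left(\left(26 - 66\right) + 94\right)^{2} = \left(-40 + 94\right)^{2} = 54^{2} = 2916$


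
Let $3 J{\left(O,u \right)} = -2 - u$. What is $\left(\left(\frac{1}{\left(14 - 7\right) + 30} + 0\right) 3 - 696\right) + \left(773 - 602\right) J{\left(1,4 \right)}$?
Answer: $- \frac{38403}{37} \approx -1037.9$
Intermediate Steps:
$J{\left(O,u \right)} = - \frac{2}{3} - \frac{u}{3}$ ($J{\left(O,u \right)} = \frac{-2 - u}{3} = - \frac{2}{3} - \frac{u}{3}$)
$\left(\left(\frac{1}{\left(14 - 7\right) + 30} + 0\right) 3 - 696\right) + \left(773 - 602\right) J{\left(1,4 \right)} = \left(\left(\frac{1}{\left(14 - 7\right) + 30} + 0\right) 3 - 696\right) + \left(773 - 602\right) \left(- \frac{2}{3} - \frac{4}{3}\right) = \left(\left(\frac{1}{7 + 30} + 0\right) 3 - 696\right) + \left(773 - 602\right) \left(- \frac{2}{3} - \frac{4}{3}\right) = \left(\left(\frac{1}{37} + 0\right) 3 - 696\right) + 171 \left(-2\right) = \left(\left(\frac{1}{37} + 0\right) 3 - 696\right) - 342 = \left(\frac{1}{37} \cdot 3 - 696\right) - 342 = \left(\frac{3}{37} - 696\right) - 342 = - \frac{25749}{37} - 342 = - \frac{38403}{37}$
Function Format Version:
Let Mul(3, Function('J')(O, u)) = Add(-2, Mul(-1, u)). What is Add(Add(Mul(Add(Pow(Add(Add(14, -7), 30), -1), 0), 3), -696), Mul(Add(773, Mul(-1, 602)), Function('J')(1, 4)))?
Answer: Rational(-38403, 37) ≈ -1037.9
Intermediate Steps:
Function('J')(O, u) = Add(Rational(-2, 3), Mul(Rational(-1, 3), u)) (Function('J')(O, u) = Mul(Rational(1, 3), Add(-2, Mul(-1, u))) = Add(Rational(-2, 3), Mul(Rational(-1, 3), u)))
Add(Add(Mul(Add(Pow(Add(Add(14, -7), 30), -1), 0), 3), -696), Mul(Add(773, Mul(-1, 602)), Function('J')(1, 4))) = Add(Add(Mul(Add(Pow(Add(Add(14, -7), 30), -1), 0), 3), -696), Mul(Add(773, Mul(-1, 602)), Add(Rational(-2, 3), Mul(Rational(-1, 3), 4)))) = Add(Add(Mul(Add(Pow(Add(7, 30), -1), 0), 3), -696), Mul(Add(773, -602), Add(Rational(-2, 3), Rational(-4, 3)))) = Add(Add(Mul(Add(Pow(37, -1), 0), 3), -696), Mul(171, -2)) = Add(Add(Mul(Add(Rational(1, 37), 0), 3), -696), -342) = Add(Add(Mul(Rational(1, 37), 3), -696), -342) = Add(Add(Rational(3, 37), -696), -342) = Add(Rational(-25749, 37), -342) = Rational(-38403, 37)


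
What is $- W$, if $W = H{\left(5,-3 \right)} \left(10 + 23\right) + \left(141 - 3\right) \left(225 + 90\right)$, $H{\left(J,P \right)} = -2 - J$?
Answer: $-43239$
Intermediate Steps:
$W = 43239$ ($W = \left(-2 - 5\right) \left(10 + 23\right) + \left(141 - 3\right) \left(225 + 90\right) = \left(-2 - 5\right) 33 + 138 \cdot 315 = \left(-7\right) 33 + 43470 = -231 + 43470 = 43239$)
$- W = \left(-1\right) 43239 = -43239$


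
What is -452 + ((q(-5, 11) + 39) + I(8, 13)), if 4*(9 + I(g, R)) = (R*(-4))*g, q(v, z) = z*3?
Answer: -493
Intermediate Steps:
q(v, z) = 3*z
I(g, R) = -9 - R*g (I(g, R) = -9 + ((R*(-4))*g)/4 = -9 + ((-4*R)*g)/4 = -9 + (-4*R*g)/4 = -9 - R*g)
-452 + ((q(-5, 11) + 39) + I(8, 13)) = -452 + ((3*11 + 39) + (-9 - 1*13*8)) = -452 + ((33 + 39) + (-9 - 104)) = -452 + (72 - 113) = -452 - 41 = -493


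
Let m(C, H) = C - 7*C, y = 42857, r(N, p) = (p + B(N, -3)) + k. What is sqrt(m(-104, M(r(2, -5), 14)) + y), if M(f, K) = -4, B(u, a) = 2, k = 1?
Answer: sqrt(43481) ≈ 208.52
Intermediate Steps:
r(N, p) = 3 + p (r(N, p) = (p + 2) + 1 = (2 + p) + 1 = 3 + p)
m(C, H) = -6*C
sqrt(m(-104, M(r(2, -5), 14)) + y) = sqrt(-6*(-104) + 42857) = sqrt(624 + 42857) = sqrt(43481)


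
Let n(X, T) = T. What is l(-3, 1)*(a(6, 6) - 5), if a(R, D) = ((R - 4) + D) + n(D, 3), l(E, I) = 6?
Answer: 36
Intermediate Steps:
a(R, D) = -1 + D + R (a(R, D) = ((R - 4) + D) + 3 = ((-4 + R) + D) + 3 = (-4 + D + R) + 3 = -1 + D + R)
l(-3, 1)*(a(6, 6) - 5) = 6*((-1 + 6 + 6) - 5) = 6*(11 - 5) = 6*6 = 36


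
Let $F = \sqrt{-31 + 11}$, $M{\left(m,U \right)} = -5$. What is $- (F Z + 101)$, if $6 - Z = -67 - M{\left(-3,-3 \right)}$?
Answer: $-101 - 136 i \sqrt{5} \approx -101.0 - 304.11 i$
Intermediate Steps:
$F = 2 i \sqrt{5}$ ($F = \sqrt{-20} = 2 i \sqrt{5} \approx 4.4721 i$)
$Z = 68$ ($Z = 6 - \left(-67 - -5\right) = 6 - \left(-67 + 5\right) = 6 - -62 = 6 + 62 = 68$)
$- (F Z + 101) = - (2 i \sqrt{5} \cdot 68 + 101) = - (136 i \sqrt{5} + 101) = - (101 + 136 i \sqrt{5}) = -101 - 136 i \sqrt{5}$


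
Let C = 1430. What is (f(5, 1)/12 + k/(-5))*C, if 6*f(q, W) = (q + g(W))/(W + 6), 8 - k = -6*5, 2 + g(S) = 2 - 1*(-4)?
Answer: -303589/28 ≈ -10842.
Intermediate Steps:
g(S) = 4 (g(S) = -2 + (2 - 1*(-4)) = -2 + (2 + 4) = -2 + 6 = 4)
k = 38 (k = 8 - (-6)*5 = 8 - 1*(-30) = 8 + 30 = 38)
f(q, W) = (4 + q)/(6*(6 + W)) (f(q, W) = ((q + 4)/(W + 6))/6 = ((4 + q)/(6 + W))/6 = (4 + q)/(6*(6 + W)))
(f(5, 1)/12 + k/(-5))*C = (((4 + 5)/(6*(6 + 1)))/12 + 38/(-5))*1430 = (((⅙)*9/7)*(1/12) + 38*(-⅕))*1430 = (((⅙)*(⅐)*9)*(1/12) - 38/5)*1430 = ((3/14)*(1/12) - 38/5)*1430 = (1/56 - 38/5)*1430 = -2123/280*1430 = -303589/28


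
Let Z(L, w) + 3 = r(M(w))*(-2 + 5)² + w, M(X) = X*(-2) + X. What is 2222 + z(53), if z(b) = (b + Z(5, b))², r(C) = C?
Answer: 142098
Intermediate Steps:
M(X) = -X (M(X) = -2*X + X = -X)
Z(L, w) = -3 - 8*w (Z(L, w) = -3 + ((-w)*(-2 + 5)² + w) = -3 + (-w*3² + w) = -3 + (-w*9 + w) = -3 + (-9*w + w) = -3 - 8*w)
z(b) = (-3 - 7*b)² (z(b) = (b + (-3 - 8*b))² = (-3 - 7*b)²)
2222 + z(53) = 2222 + (3 + 7*53)² = 2222 + (3 + 371)² = 2222 + 374² = 2222 + 139876 = 142098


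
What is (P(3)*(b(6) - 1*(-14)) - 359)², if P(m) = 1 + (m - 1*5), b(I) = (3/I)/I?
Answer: 20043529/144 ≈ 1.3919e+5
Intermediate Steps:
b(I) = 3/I²
P(m) = -4 + m (P(m) = 1 + (m - 5) = 1 + (-5 + m) = -4 + m)
(P(3)*(b(6) - 1*(-14)) - 359)² = ((-4 + 3)*(3/6² - 1*(-14)) - 359)² = (-(3*(1/36) + 14) - 359)² = (-(1/12 + 14) - 359)² = (-1*169/12 - 359)² = (-169/12 - 359)² = (-4477/12)² = 20043529/144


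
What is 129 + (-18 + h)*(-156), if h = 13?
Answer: 909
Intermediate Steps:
129 + (-18 + h)*(-156) = 129 + (-18 + 13)*(-156) = 129 - 5*(-156) = 129 + 780 = 909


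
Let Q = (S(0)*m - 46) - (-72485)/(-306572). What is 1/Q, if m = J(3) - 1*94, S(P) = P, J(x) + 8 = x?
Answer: -43796/2024971 ≈ -0.021628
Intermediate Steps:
J(x) = -8 + x
m = -99 (m = (-8 + 3) - 1*94 = -5 - 94 = -99)
Q = -2024971/43796 (Q = (0*(-99) - 46) - (-72485)/(-306572) = (0 - 46) - (-72485)*(-1)/306572 = -46 - 1*10355/43796 = -46 - 10355/43796 = -2024971/43796 ≈ -46.236)
1/Q = 1/(-2024971/43796) = -43796/2024971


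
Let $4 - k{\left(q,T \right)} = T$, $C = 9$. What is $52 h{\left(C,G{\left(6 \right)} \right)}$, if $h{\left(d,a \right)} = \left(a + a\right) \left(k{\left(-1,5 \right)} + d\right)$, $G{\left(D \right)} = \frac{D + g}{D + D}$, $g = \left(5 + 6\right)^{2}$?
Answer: $\frac{26416}{3} \approx 8805.3$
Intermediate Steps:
$g = 121$ ($g = 11^{2} = 121$)
$k{\left(q,T \right)} = 4 - T$
$G{\left(D \right)} = \frac{121 + D}{2 D}$ ($G{\left(D \right)} = \frac{D + 121}{D + D} = \frac{121 + D}{2 D}$)
$h{\left(d,a \right)} = 2 a \left(-1 + d\right)$ ($h{\left(d,a \right)} = \left(a + a\right) \left(\left(4 - 5\right) + d\right) = 2 a \left(\left(4 - 5\right) + d\right) = 2 a \left(-1 + d\right)$)
$52 h{\left(C,G{\left(6 \right)} \right)} = 52 \cdot 2 \frac{121 + 6}{2 \cdot 6} \left(-1 + 9\right) = 52 \cdot 2 \cdot \frac{1}{2} \cdot \frac{1}{6} \cdot 127 \cdot 8 = 52 \cdot 2 \cdot \frac{127}{12} \cdot 8 = 52 \cdot \frac{508}{3} = \frac{26416}{3}$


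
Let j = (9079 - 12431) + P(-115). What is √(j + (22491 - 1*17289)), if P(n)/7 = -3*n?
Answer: √4265 ≈ 65.307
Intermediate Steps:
P(n) = -21*n (P(n) = 7*(-3*n) = -21*n)
j = -937 (j = (9079 - 12431) - 21*(-115) = -3352 + 2415 = -937)
√(j + (22491 - 1*17289)) = √(-937 + (22491 - 1*17289)) = √(-937 + (22491 - 17289)) = √(-937 + 5202) = √4265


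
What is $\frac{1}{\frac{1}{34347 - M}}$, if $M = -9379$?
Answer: $43726$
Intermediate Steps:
$\frac{1}{\frac{1}{34347 - M}} = \frac{1}{\frac{1}{34347 - -9379}} = \frac{1}{\frac{1}{34347 + 9379}} = \frac{1}{\frac{1}{43726}} = 43726$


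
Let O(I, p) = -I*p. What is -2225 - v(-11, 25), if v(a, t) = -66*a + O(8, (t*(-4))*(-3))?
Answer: -551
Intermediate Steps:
O(I, p) = -I*p
v(a, t) = -96*t - 66*a (v(a, t) = -66*a - 1*8*(t*(-4))*(-3) = -66*a - 1*8*-4*t*(-3) = -66*a - 1*8*12*t = -66*a - 96*t = -96*t - 66*a)
-2225 - v(-11, 25) = -2225 - (-96*25 - 66*(-11)) = -2225 - (-2400 + 726) = -2225 - 1*(-1674) = -2225 + 1674 = -551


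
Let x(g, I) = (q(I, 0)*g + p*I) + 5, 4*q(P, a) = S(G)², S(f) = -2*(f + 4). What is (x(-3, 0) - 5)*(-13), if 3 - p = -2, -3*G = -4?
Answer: 3328/3 ≈ 1109.3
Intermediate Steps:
G = 4/3 (G = -⅓*(-4) = 4/3 ≈ 1.3333)
S(f) = -8 - 2*f (S(f) = -2*(4 + f) = -8 - 2*f)
q(P, a) = 256/9 (q(P, a) = (-8 - 2*4/3)²/4 = (-8 - 8/3)²/4 = (-32/3)²/4 = (¼)*(1024/9) = 256/9)
p = 5 (p = 3 - 1*(-2) = 3 + 2 = 5)
x(g, I) = 5 + 5*I + 256*g/9 (x(g, I) = (256*g/9 + 5*I) + 5 = (5*I + 256*g/9) + 5 = 5 + 5*I + 256*g/9)
(x(-3, 0) - 5)*(-13) = ((5 + 5*0 + (256/9)*(-3)) - 5)*(-13) = ((5 + 0 - 256/3) - 5)*(-13) = (-241/3 - 5)*(-13) = -256/3*(-13) = 3328/3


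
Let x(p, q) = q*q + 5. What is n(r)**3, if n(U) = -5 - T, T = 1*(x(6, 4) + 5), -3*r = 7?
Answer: -29791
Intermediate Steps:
r = -7/3 (r = -1/3*7 = -7/3 ≈ -2.3333)
x(p, q) = 5 + q**2 (x(p, q) = q**2 + 5 = 5 + q**2)
T = 26 (T = 1*((5 + 4**2) + 5) = 1*((5 + 16) + 5) = 1*(21 + 5) = 1*26 = 26)
n(U) = -31 (n(U) = -5 - 1*26 = -5 - 26 = -31)
n(r)**3 = (-31)**3 = -29791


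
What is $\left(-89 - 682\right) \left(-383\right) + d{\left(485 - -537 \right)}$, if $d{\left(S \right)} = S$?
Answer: $296315$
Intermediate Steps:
$\left(-89 - 682\right) \left(-383\right) + d{\left(485 - -537 \right)} = \left(-89 - 682\right) \left(-383\right) + \left(485 - -537\right) = \left(-771\right) \left(-383\right) + \left(485 + 537\right) = 295293 + 1022 = 296315$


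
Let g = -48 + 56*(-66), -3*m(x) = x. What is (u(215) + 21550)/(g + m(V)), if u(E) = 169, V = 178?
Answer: -65157/11410 ≈ -5.7105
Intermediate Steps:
m(x) = -x/3
g = -3744 (g = -48 - 3696 = -3744)
(u(215) + 21550)/(g + m(V)) = (169 + 21550)/(-3744 - ⅓*178) = 21719/(-3744 - 178/3) = 21719/(-11410/3) = 21719*(-3/11410) = -65157/11410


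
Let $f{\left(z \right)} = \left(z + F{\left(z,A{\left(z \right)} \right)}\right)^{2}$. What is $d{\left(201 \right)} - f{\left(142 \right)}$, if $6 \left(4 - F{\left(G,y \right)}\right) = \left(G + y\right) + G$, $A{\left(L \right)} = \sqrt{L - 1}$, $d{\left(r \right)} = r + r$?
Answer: $- \frac{336133}{36} + \frac{296 \sqrt{141}}{9} \approx -8946.5$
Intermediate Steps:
$d{\left(r \right)} = 2 r$
$A{\left(L \right)} = \sqrt{-1 + L}$
$F{\left(G,y \right)} = 4 - \frac{G}{3} - \frac{y}{6}$ ($F{\left(G,y \right)} = 4 - \frac{\left(G + y\right) + G}{6} = 4 - \frac{y + 2 G}{6} = 4 - \left(\frac{G}{3} + \frac{y}{6}\right) = 4 - \frac{G}{3} - \frac{y}{6}$)
$f{\left(z \right)} = \left(4 - \frac{\sqrt{-1 + z}}{6} + \frac{2 z}{3}\right)^{2}$ ($f{\left(z \right)} = \left(z - \left(-4 + \frac{z}{3} + \frac{\sqrt{-1 + z}}{6}\right)\right)^{2} = \left(4 - \frac{\sqrt{-1 + z}}{6} + \frac{2 z}{3}\right)^{2}$)
$d{\left(201 \right)} - f{\left(142 \right)} = 2 \cdot 201 - \frac{\left(24 - \sqrt{-1 + 142} + 4 \cdot 142\right)^{2}}{36} = 402 - \frac{\left(24 - \sqrt{141} + 568\right)^{2}}{36} = 402 - \frac{\left(592 - \sqrt{141}\right)^{2}}{36}$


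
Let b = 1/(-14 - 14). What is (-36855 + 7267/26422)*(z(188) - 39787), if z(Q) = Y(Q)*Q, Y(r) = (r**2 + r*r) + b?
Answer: -4105209825810938/8407 ≈ -4.8831e+11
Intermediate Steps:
b = -1/28 (b = 1/(-28) = -1/28 ≈ -0.035714)
Y(r) = -1/28 + 2*r**2 (Y(r) = (r**2 + r*r) - 1/28 = (r**2 + r**2) - 1/28 = 2*r**2 - 1/28 = -1/28 + 2*r**2)
z(Q) = Q*(-1/28 + 2*Q**2) (z(Q) = (-1/28 + 2*Q**2)*Q = Q*(-1/28 + 2*Q**2))
(-36855 + 7267/26422)*(z(188) - 39787) = (-36855 + 7267/26422)*((2*188**3 - 1/28*188) - 39787) = (-36855 + 7267*(1/26422))*((2*6644672 - 47/7) - 39787) = (-36855 + 7267/26422)*((13289344 - 47/7) - 39787) = -973775543*(93025361/7 - 39787)/26422 = -973775543/26422*92746852/7 = -4105209825810938/8407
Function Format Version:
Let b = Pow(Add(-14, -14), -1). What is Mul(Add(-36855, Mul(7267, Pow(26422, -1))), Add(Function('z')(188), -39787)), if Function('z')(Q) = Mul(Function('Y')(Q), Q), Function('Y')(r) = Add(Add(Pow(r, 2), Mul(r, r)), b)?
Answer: Rational(-4105209825810938, 8407) ≈ -4.8831e+11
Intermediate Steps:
b = Rational(-1, 28) (b = Pow(-28, -1) = Rational(-1, 28) ≈ -0.035714)
Function('Y')(r) = Add(Rational(-1, 28), Mul(2, Pow(r, 2))) (Function('Y')(r) = Add(Add(Pow(r, 2), Mul(r, r)), Rational(-1, 28)) = Add(Add(Pow(r, 2), Pow(r, 2)), Rational(-1, 28)) = Add(Mul(2, Pow(r, 2)), Rational(-1, 28)) = Add(Rational(-1, 28), Mul(2, Pow(r, 2))))
Function('z')(Q) = Mul(Q, Add(Rational(-1, 28), Mul(2, Pow(Q, 2)))) (Function('z')(Q) = Mul(Add(Rational(-1, 28), Mul(2, Pow(Q, 2))), Q) = Mul(Q, Add(Rational(-1, 28), Mul(2, Pow(Q, 2)))))
Mul(Add(-36855, Mul(7267, Pow(26422, -1))), Add(Function('z')(188), -39787)) = Mul(Add(-36855, Mul(7267, Pow(26422, -1))), Add(Add(Mul(2, Pow(188, 3)), Mul(Rational(-1, 28), 188)), -39787)) = Mul(Add(-36855, Mul(7267, Rational(1, 26422))), Add(Add(Mul(2, 6644672), Rational(-47, 7)), -39787)) = Mul(Add(-36855, Rational(7267, 26422)), Add(Add(13289344, Rational(-47, 7)), -39787)) = Mul(Rational(-973775543, 26422), Add(Rational(93025361, 7), -39787)) = Mul(Rational(-973775543, 26422), Rational(92746852, 7)) = Rational(-4105209825810938, 8407)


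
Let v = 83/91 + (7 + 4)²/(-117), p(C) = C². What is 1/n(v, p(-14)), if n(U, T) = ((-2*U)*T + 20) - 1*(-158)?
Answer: 117/26426 ≈ 0.0044275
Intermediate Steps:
v = -100/819 (v = 83*(1/91) + 11²*(-1/117) = 83/91 + 121*(-1/117) = 83/91 - 121/117 = -100/819 ≈ -0.12210)
n(U, T) = 178 - 2*T*U (n(U, T) = (-2*T*U + 20) + 158 = (20 - 2*T*U) + 158 = 178 - 2*T*U)
1/n(v, p(-14)) = 1/(178 - 2*(-14)²*(-100/819)) = 1/(178 - 2*196*(-100/819)) = 1/(178 + 5600/117) = 1/(26426/117) = 117/26426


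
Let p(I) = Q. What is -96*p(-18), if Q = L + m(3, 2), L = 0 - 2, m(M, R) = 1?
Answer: 96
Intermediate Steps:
L = -2
Q = -1 (Q = -2 + 1 = -1)
p(I) = -1
-96*p(-18) = -96*(-1) = 96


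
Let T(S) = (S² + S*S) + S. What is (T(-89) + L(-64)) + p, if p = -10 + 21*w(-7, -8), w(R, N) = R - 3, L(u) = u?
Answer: 15469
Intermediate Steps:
T(S) = S + 2*S² (T(S) = (S² + S²) + S = 2*S² + S = S + 2*S²)
w(R, N) = -3 + R
p = -220 (p = -10 + 21*(-3 - 7) = -10 + 21*(-10) = -10 - 210 = -220)
(T(-89) + L(-64)) + p = (-89*(1 + 2*(-89)) - 64) - 220 = (-89*(1 - 178) - 64) - 220 = (-89*(-177) - 64) - 220 = (15753 - 64) - 220 = 15689 - 220 = 15469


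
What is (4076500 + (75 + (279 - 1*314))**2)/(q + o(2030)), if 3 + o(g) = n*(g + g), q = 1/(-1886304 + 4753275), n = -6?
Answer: -2922948608775/17462003618 ≈ -167.39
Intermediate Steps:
q = 1/2866971 ≈ 3.4880e-7
o(g) = -3 - 12*g (o(g) = -3 - 6*(g + g) = -3 - 12*g)
(4076500 + (75 + (279 - 1*314))**2)/(q + o(2030)) = (4076500 + (75 + (279 - 1*314))**2)/(1/2866971 + (-3 - 12*2030)) = (4076500 + (75 + (279 - 314))**2)/(1/2866971 + (-3 - 24360)) = (4076500 + (75 - 35)**2)/(1/2866971 - 24363) = (4076500 + 40**2)/(-69848014472/2866971) = (4076500 + 1600)*(-2866971/69848014472) = 4078100*(-2866971/69848014472) = -2922948608775/17462003618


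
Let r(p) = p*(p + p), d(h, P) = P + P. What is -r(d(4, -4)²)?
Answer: -8192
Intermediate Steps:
d(h, P) = 2*P
r(p) = 2*p² (r(p) = p*(2*p) = 2*p²)
-r(d(4, -4)²) = -2*((2*(-4))²)² = -2*((-8)²)² = -2*64² = -2*4096 = -1*8192 = -8192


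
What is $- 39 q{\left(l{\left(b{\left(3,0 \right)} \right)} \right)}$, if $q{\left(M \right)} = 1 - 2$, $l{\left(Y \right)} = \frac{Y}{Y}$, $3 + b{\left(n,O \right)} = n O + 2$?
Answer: $39$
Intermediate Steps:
$b{\left(n,O \right)} = -1 + O n$ ($b{\left(n,O \right)} = -3 + \left(n O + 2\right) = -3 + \left(O n + 2\right) = -3 + \left(2 + O n\right) = -1 + O n$)
$l{\left(Y \right)} = 1$
$q{\left(M \right)} = -1$ ($q{\left(M \right)} = 1 - 2 = -1$)
$- 39 q{\left(l{\left(b{\left(3,0 \right)} \right)} \right)} = \left(-39\right) \left(-1\right) = 39$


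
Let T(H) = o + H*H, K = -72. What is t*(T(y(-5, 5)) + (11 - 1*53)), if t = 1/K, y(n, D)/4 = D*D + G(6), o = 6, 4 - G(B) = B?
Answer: -2107/18 ≈ -117.06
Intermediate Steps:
G(B) = 4 - B
y(n, D) = -8 + 4*D**2 (y(n, D) = 4*(D*D + (4 - 1*6)) = 4*(D**2 + (4 - 6)) = 4*(D**2 - 2) = 4*(-2 + D**2) = -8 + 4*D**2)
t = -1/72 (t = 1/(-72) = -1/72 ≈ -0.013889)
T(H) = 6 + H**2 (T(H) = 6 + H*H = 6 + H**2)
t*(T(y(-5, 5)) + (11 - 1*53)) = -((6 + (-8 + 4*5**2)**2) + (11 - 1*53))/72 = -((6 + (-8 + 4*25)**2) + (11 - 53))/72 = -((6 + (-8 + 100)**2) - 42)/72 = -((6 + 92**2) - 42)/72 = -((6 + 8464) - 42)/72 = -(8470 - 42)/72 = -1/72*8428 = -2107/18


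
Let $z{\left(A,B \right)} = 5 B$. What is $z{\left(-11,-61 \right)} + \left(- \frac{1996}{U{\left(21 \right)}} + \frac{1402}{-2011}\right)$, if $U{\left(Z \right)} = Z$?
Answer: $- \frac{16923853}{42231} \approx -400.74$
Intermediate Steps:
$z{\left(-11,-61 \right)} + \left(- \frac{1996}{U{\left(21 \right)}} + \frac{1402}{-2011}\right) = 5 \left(-61\right) + \left(- \frac{1996}{21} + \frac{1402}{-2011}\right) = -305 + \left(\left(-1996\right) \frac{1}{21} + 1402 \left(- \frac{1}{2011}\right)\right) = -305 - \frac{4043398}{42231} = - \frac{16923853}{42231}$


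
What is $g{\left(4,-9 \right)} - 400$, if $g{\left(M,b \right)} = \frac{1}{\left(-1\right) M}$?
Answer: $- \frac{1601}{4} \approx -400.25$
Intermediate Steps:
$g{\left(M,b \right)} = - \frac{1}{M}$
$g{\left(4,-9 \right)} - 400 = - \frac{1}{4} - 400 = - \frac{1601}{4}$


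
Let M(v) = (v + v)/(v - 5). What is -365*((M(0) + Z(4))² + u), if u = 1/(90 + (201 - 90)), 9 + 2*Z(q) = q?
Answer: -1835585/804 ≈ -2283.1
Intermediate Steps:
Z(q) = -9/2 + q/2
M(v) = 2*v/(-5 + v) (M(v) = (2*v)/(-5 + v) = 2*v/(-5 + v))
u = 1/201 (u = 1/(90 + 111) = 1/201 ≈ 0.0049751)
-365*((M(0) + Z(4))² + u) = -365*((2*0/(-5 + 0) + (-9/2 + (½)*4))² + 1/201) = -365*((2*0/(-5) + (-9/2 + 2))² + 1/201) = -365*((2*0*(-⅕) - 5/2)² + 1/201) = -365*((0 - 5/2)² + 1/201) = -365*((-5/2)² + 1/201) = -365*(25/4 + 1/201) = -365*5029/804 = -1835585/804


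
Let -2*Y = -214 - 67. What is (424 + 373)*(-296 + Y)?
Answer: -247867/2 ≈ -1.2393e+5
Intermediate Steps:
Y = 281/2 (Y = -(-214 - 67)/2 = -½*(-281) = 281/2 ≈ 140.50)
(424 + 373)*(-296 + Y) = (424 + 373)*(-296 + 281/2) = 797*(-311/2) = -247867/2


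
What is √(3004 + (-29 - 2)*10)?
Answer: √2694 ≈ 51.904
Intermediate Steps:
√(3004 + (-29 - 2)*10) = √(3004 - 31*10) = √(3004 - 310) = √2694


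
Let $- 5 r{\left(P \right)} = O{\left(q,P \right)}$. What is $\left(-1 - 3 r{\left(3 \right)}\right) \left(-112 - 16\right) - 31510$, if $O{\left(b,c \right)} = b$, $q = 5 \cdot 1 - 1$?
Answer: $- \frac{158446}{5} \approx -31689.0$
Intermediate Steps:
$q = 4$ ($q = 5 - 1 = 4$)
$r{\left(P \right)} = - \frac{4}{5}$ ($r{\left(P \right)} = \left(- \frac{1}{5}\right) 4 = - \frac{4}{5}$)
$\left(-1 - 3 r{\left(3 \right)}\right) \left(-112 - 16\right) - 31510 = \left(-1 - - \frac{12}{5}\right) \left(-112 - 16\right) - 31510 = \left(-1 + \frac{12}{5}\right) \left(-128\right) - 31510 = \frac{7}{5} \left(-128\right) - 31510 = - \frac{896}{5} - 31510 = - \frac{158446}{5}$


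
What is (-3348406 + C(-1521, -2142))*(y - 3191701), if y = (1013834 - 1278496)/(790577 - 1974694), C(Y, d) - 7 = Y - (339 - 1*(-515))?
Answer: 12663738161682076770/1184117 ≈ 1.0695e+13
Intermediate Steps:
C(Y, d) = -847 + Y (C(Y, d) = 7 + (Y - (339 - 1*(-515))) = 7 + (Y - (339 + 515)) = 7 + (Y - 1*854) = 7 + (Y - 854) = 7 + (-854 + Y) = -847 + Y)
y = 264662/1184117 (y = -264662/(-1184117) = -264662*(-1/1184117) = 264662/1184117 ≈ 0.22351)
(-3348406 + C(-1521, -2142))*(y - 3191701) = (-3348406 + (-847 - 1521))*(264662/1184117 - 3191701) = (-3348406 - 2368)*(-3779347148355/1184117) = -3350774*(-3779347148355/1184117) = 12663738161682076770/1184117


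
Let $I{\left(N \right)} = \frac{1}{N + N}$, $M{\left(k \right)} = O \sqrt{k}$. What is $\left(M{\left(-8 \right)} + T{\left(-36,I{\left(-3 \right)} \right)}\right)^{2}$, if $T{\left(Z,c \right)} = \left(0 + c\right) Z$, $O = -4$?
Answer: $-92 - 96 i \sqrt{2} \approx -92.0 - 135.76 i$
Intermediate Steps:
$M{\left(k \right)} = - 4 \sqrt{k}$
$I{\left(N \right)} = \frac{1}{2 N}$
$T{\left(Z,c \right)} = Z c$ ($T{\left(Z,c \right)} = c Z = Z c$)
$\left(M{\left(-8 \right)} + T{\left(-36,I{\left(-3 \right)} \right)}\right)^{2} = \left(- 4 \sqrt{-8} - 36 \frac{1}{2 \left(-3\right)}\right)^{2} = \left(- 4 \cdot 2 i \sqrt{2} - 36 \cdot \frac{1}{2} \left(- \frac{1}{3}\right)\right)^{2} = \left(- 8 i \sqrt{2} - -6\right)^{2} = \left(- 8 i \sqrt{2} + 6\right)^{2} = \left(6 - 8 i \sqrt{2}\right)^{2}$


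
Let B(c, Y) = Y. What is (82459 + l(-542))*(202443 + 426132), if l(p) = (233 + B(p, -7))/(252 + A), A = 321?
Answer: 9899895544325/191 ≈ 5.1832e+10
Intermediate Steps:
l(p) = 226/573 (l(p) = (233 - 7)/(252 + 321) = 226/573)
(82459 + l(-542))*(202443 + 426132) = (82459 + 226/573)*(202443 + 426132) = (47249233/573)*628575 = 9899895544325/191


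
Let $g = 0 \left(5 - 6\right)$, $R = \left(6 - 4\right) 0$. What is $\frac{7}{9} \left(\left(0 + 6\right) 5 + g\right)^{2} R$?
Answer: $0$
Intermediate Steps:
$R = 0$ ($R = 2 \cdot 0 = 0$)
$g = 0$ ($g = 0 \left(5 - 6\right) = 0 \left(-1\right) = 0$)
$\frac{7}{9} \left(\left(0 + 6\right) 5 + g\right)^{2} R = \frac{7}{9} \left(\left(0 + 6\right) 5 + 0\right)^{2} \cdot 0 = 7 \cdot \frac{1}{9} \left(6 \cdot 5 + 0\right)^{2} \cdot 0 = \frac{7 \left(30 + 0\right)^{2}}{9} \cdot 0 = \frac{7 \cdot 30^{2}}{9} \cdot 0 = \frac{7}{9} \cdot 900 \cdot 0 = 700 \cdot 0 = 0$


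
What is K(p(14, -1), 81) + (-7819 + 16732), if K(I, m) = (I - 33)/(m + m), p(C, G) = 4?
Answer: 1443877/162 ≈ 8912.8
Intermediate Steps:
K(I, m) = (-33 + I)/(2*m) (K(I, m) = (-33 + I)/((2*m)) = (-33 + I)*(1/(2*m)) = (-33 + I)/(2*m))
K(p(14, -1), 81) + (-7819 + 16732) = (½)*(-33 + 4)/81 + (-7819 + 16732) = (½)*(1/81)*(-29) + 8913 = -29/162 + 8913 = 1443877/162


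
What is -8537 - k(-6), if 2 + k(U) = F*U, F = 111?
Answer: -7869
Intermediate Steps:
k(U) = -2 + 111*U
-8537 - k(-6) = -8537 - (-2 + 111*(-6)) = -8537 - (-2 - 666) = -8537 - 1*(-668) = -8537 + 668 = -7869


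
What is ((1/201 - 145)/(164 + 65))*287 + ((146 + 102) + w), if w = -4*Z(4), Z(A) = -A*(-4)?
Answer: 105008/46029 ≈ 2.2813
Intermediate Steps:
Z(A) = 4*A
w = -64 (w = -16*4 = -4*16 = -64)
((1/201 - 145)/(164 + 65))*287 + ((146 + 102) + w) = ((1/201 - 145)/(164 + 65))*287 + ((146 + 102) - 64) = ((1/201 - 145)/229)*287 + (248 - 64) = -29144/201*1/229*287 + 184 = -29144/46029*287 + 184 = -8364328/46029 + 184 = 105008/46029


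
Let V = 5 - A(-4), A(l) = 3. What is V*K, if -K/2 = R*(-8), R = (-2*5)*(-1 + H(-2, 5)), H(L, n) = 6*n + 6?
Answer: -11200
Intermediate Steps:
H(L, n) = 6 + 6*n
R = -350 (R = (-2*5)*(-1 + (6 + 6*5)) = -10*(-1 + (6 + 30)) = -10*(-1 + 36) = -10*35 = -350)
V = 2 (V = 5 - 1*3 = 5 - 3 = 2)
K = -5600 (K = -(-700)*(-8) = -2*2800 = -5600)
V*K = 2*(-5600) = -11200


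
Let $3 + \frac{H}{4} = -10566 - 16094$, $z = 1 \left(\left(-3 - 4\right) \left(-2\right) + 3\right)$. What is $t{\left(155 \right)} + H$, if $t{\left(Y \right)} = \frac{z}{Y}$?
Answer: $- \frac{16531043}{155} \approx -1.0665 \cdot 10^{5}$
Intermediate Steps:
$z = 17$ ($z = 1 \left(\left(-7\right) \left(-2\right) + 3\right) = 1 \left(14 + 3\right) = 1 \cdot 17 = 17$)
$H = -106652$ ($H = -12 + 4 \left(-10566 - 16094\right) = -12 + 4 \left(-26660\right) = -12 - 106640 = -106652$)
$t{\left(Y \right)} = \frac{17}{Y}$
$t{\left(155 \right)} + H = \frac{17}{155} - 106652 = - \frac{16531043}{155}$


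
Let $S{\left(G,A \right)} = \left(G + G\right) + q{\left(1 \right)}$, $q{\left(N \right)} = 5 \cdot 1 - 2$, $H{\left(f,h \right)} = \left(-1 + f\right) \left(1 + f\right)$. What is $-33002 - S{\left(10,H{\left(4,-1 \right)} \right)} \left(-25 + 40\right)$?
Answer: $-33347$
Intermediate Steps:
$H{\left(f,h \right)} = \left(1 + f\right) \left(-1 + f\right)$
$q{\left(N \right)} = 3$ ($q{\left(N \right)} = 5 - 2 = 3$)
$S{\left(G,A \right)} = 3 + 2 G$ ($S{\left(G,A \right)} = \left(G + G\right) + 3 = 2 G + 3 = 3 + 2 G$)
$-33002 - S{\left(10,H{\left(4,-1 \right)} \right)} \left(-25 + 40\right) = -33002 - \left(3 + 2 \cdot 10\right) \left(-25 + 40\right) = -33002 - \left(3 + 20\right) 15 = -33002 - 23 \cdot 15 = -33002 - 345 = -33347$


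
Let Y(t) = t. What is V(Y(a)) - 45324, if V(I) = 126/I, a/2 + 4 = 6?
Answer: -90585/2 ≈ -45293.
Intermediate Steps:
a = 4 (a = -8 + 2*6 = -8 + 12 = 4)
V(Y(a)) - 45324 = 126/4 - 45324 = 126*(1/4) - 45324 = 63/2 - 45324 = -90585/2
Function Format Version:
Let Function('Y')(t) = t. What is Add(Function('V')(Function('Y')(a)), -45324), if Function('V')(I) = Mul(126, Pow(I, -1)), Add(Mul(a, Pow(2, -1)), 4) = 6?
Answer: Rational(-90585, 2) ≈ -45293.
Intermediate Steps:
a = 4 (a = Add(-8, Mul(2, 6)) = Add(-8, 12) = 4)
Add(Function('V')(Function('Y')(a)), -45324) = Add(Mul(126, Pow(4, -1)), -45324) = Add(Mul(126, Rational(1, 4)), -45324) = Add(Rational(63, 2), -45324) = Rational(-90585, 2)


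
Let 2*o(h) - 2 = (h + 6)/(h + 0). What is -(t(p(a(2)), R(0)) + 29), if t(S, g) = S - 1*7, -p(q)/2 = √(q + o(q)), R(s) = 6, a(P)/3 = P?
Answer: -22 + 4*√2 ≈ -16.343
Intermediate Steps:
o(h) = 1 + (6 + h)/(2*h) (o(h) = 1 + ((h + 6)/(h + 0))/2 = 1 + ((6 + h)/h)/2 = 1 + (6 + h)/(2*h))
a(P) = 3*P
p(q) = -2*√(3/2 + q + 3/q) (p(q) = -2*√(q + (3/2 + 3/q)) = -2*√(3/2 + q + 3/q))
t(S, g) = -7 + S (t(S, g) = S - 7 = -7 + S)
-(t(p(a(2)), R(0)) + 29) = -((-7 - √(6 + 4*(3*2) + 12/((3*2)))) + 29) = -((-7 - √(6 + 4*6 + 12/6)) + 29) = -((-7 - √(6 + 24 + 12*(⅙))) + 29) = -((-7 - √(6 + 24 + 2)) + 29) = -((-7 - √32) + 29) = -((-7 - 4*√2) + 29) = -(22 - 4*√2) = -22 + 4*√2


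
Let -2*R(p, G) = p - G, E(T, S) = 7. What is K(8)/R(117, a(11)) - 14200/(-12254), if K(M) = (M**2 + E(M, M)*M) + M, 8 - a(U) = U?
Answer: -89564/91905 ≈ -0.97453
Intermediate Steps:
a(U) = 8 - U
R(p, G) = G/2 - p/2 (R(p, G) = -(p - G)/2 = G/2 - p/2)
K(M) = M**2 + 8*M (K(M) = (M**2 + 7*M) + M = M**2 + 8*M)
K(8)/R(117, a(11)) - 14200/(-12254) = (8*(8 + 8))/((8 - 1*11)/2 - 1/2*117) - 14200/(-12254) = (8*16)/((8 - 11)/2 - 117/2) - 14200*(-1/12254) = 128/((1/2)*(-3) - 117/2) + 7100/6127 = 128/(-3/2 - 117/2) + 7100/6127 = 128/(-60) + 7100/6127 = 128*(-1/60) + 7100/6127 = -32/15 + 7100/6127 = -89564/91905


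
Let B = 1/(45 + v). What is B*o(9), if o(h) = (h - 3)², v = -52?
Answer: -36/7 ≈ -5.1429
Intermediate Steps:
o(h) = (-3 + h)²
B = -⅐ (B = 1/(45 - 52) = 1/(-7) = -⅐ ≈ -0.14286)
B*o(9) = -(-3 + 9)²/7 = -⅐*6² = -⅐*36 = -36/7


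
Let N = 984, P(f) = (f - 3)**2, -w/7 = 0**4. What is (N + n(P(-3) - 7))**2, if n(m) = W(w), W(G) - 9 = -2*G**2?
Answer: 986049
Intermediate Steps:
w = 0 (w = -7*0**4 = -7*0 = 0)
P(f) = (-3 + f)**2
W(G) = 9 - 2*G**2
n(m) = 9 (n(m) = 9 - 2*0**2 = 9 - 2*0 = 9 + 0 = 9)
(N + n(P(-3) - 7))**2 = (984 + 9)**2 = 993**2 = 986049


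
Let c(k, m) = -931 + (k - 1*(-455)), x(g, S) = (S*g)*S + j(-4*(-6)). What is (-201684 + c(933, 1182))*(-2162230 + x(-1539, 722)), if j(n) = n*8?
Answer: 161870643825878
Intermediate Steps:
j(n) = 8*n
x(g, S) = 192 + g*S**2 (x(g, S) = (S*g)*S + 8*(-4*(-6)) = g*S**2 + 8*24 = g*S**2 + 192 = 192 + g*S**2)
c(k, m) = -476 + k (c(k, m) = -931 + (k + 455) = -931 + (455 + k) = -476 + k)
(-201684 + c(933, 1182))*(-2162230 + x(-1539, 722)) = (-201684 + (-476 + 933))*(-2162230 + (192 - 1539*722**2)) = (-201684 + 457)*(-2162230 + (192 - 1539*521284)) = -201227*(-2162230 + (192 - 802256076)) = -201227*(-2162230 - 802255884) = -201227*(-804418114) = 161870643825878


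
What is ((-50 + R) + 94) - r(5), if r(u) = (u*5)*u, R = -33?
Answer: -114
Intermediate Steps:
r(u) = 5*u² (r(u) = (5*u)*u = 5*u²)
((-50 + R) + 94) - r(5) = ((-50 - 33) + 94) - 5*5² = (-83 + 94) - 5*25 = 11 - 1*125 = 11 - 125 = -114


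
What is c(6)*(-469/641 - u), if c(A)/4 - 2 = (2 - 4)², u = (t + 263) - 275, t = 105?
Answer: -1441968/641 ≈ -2249.6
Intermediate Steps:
u = 93 (u = (105 + 263) - 275 = 368 - 275 = 93)
c(A) = 24 (c(A) = 8 + 4*(2 - 4)² = 8 + 4*(-2)² = 8 + 4*4 = 8 + 16 = 24)
c(6)*(-469/641 - u) = 24*(-469/641 - 1*93) = 24*(-469*1/641 - 93) = 24*(-469/641 - 93) = 24*(-60082/641) = -1441968/641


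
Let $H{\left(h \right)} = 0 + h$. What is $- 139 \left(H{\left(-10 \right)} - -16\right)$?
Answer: $-834$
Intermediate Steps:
$H{\left(h \right)} = h$
$- 139 \left(H{\left(-10 \right)} - -16\right) = - 139 \left(-10 - -16\right) = - 139 \left(-10 + 16\right) = \left(-139\right) 6 = -834$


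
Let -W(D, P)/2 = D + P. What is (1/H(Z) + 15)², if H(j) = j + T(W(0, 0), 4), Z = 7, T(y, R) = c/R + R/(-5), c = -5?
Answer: 2265025/9801 ≈ 231.10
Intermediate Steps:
W(D, P) = -2*D - 2*P (W(D, P) = -2*(D + P) = -2*D - 2*P)
T(y, R) = -5/R - R/5 (T(y, R) = -5/R + R/(-5) = -5/R + R*(-⅕) = -5/R - R/5)
H(j) = -41/20 + j (H(j) = j + (-5/4 - ⅕*4) = j + (-5*¼ - ⅘) = j + (-5/4 - ⅘) = j - 41/20 = -41/20 + j)
(1/H(Z) + 15)² = (1/(-41/20 + 7) + 15)² = (1/(99/20) + 15)² = (20/99 + 15)² = (1505/99)² = 2265025/9801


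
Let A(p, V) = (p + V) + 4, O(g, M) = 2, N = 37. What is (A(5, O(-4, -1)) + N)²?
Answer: 2304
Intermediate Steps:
A(p, V) = 4 + V + p (A(p, V) = (V + p) + 4 = 4 + V + p)
(A(5, O(-4, -1)) + N)² = ((4 + 2 + 5) + 37)² = (11 + 37)² = 48² = 2304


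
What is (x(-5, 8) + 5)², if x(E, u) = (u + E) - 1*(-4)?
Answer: 144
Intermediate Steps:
x(E, u) = 4 + E + u (x(E, u) = (E + u) + 4 = 4 + E + u)
(x(-5, 8) + 5)² = ((4 - 5 + 8) + 5)² = (7 + 5)² = 12² = 144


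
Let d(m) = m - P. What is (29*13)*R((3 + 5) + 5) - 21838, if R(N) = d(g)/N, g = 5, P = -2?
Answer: -21635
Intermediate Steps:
d(m) = 2 + m (d(m) = m - 1*(-2) = m + 2 = 2 + m)
R(N) = 7/N (R(N) = (2 + 5)/N = 7/N)
(29*13)*R((3 + 5) + 5) - 21838 = (29*13)*(7/((3 + 5) + 5)) - 21838 = 377*(7/(8 + 5)) - 21838 = 377*(7/13) - 21838 = 203 - 21838 = -21635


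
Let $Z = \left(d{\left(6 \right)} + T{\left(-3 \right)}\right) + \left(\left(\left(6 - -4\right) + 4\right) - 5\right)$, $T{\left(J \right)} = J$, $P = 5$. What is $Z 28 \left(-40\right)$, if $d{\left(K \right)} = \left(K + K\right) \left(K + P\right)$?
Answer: $-154560$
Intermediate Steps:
$d{\left(K \right)} = 2 K \left(5 + K\right)$ ($d{\left(K \right)} = \left(K + K\right) \left(K + 5\right) = 2 K \left(5 + K\right)$)
$Z = 138$ ($Z = \left(2 \cdot 6 \left(5 + 6\right) - 3\right) + \left(\left(\left(6 - -4\right) + 4\right) - 5\right) = \left(2 \cdot 6 \cdot 11 - 3\right) + \left(\left(\left(6 + 4\right) + 4\right) - 5\right) = \left(132 - 3\right) + \left(\left(10 + 4\right) - 5\right) = 129 + \left(14 - 5\right) = 129 + 9 = 138$)
$Z 28 \left(-40\right) = 138 \cdot 28 \left(-40\right) = 3864 \left(-40\right) = -154560$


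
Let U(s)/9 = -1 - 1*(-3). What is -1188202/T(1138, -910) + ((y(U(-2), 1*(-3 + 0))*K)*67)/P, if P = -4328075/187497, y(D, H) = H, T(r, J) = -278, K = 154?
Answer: 3378039402757/601602425 ≈ 5615.1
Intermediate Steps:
U(s) = 18 (U(s) = 9*(-1 - 1*(-3)) = 9*(-1 + 3) = 9*2 = 18)
P = -4328075/187497 (P = -4328075*1/187497 = -4328075/187497 ≈ -23.083)
-1188202/T(1138, -910) + ((y(U(-2), 1*(-3 + 0))*K)*67)/P = -1188202/(-278) + (((1*(-3 + 0))*154)*67)/(-4328075/187497) = -1188202*(-1/278) + (((1*(-3))*154)*67)*(-187497/4328075) = 594101/139 + (-3*154*67)*(-187497/4328075) = 594101/139 - 462*67*(-187497/4328075) = 594101/139 - 30954*(-187497/4328075) = 594101/139 + 5803782138/4328075 = 3378039402757/601602425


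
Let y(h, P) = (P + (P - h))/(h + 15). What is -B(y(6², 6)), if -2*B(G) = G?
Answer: -4/17 ≈ -0.23529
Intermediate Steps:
y(h, P) = (-h + 2*P)/(15 + h)
B(G) = -G/2
-B(y(6², 6)) = -(-1)*(-1*6² + 2*6)/(15 + 6²)/2 = -(-1)*(-1*36 + 12)/(15 + 36)/2 = -(-1)*(-36 + 12)/51/2 = -(-1)*(1/51)*(-24)/2 = -(-1)*(-8)/(2*17) = -1*4/17 = -4/17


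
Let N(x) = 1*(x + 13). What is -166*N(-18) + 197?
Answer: 1027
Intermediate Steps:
N(x) = 13 + x (N(x) = 1*(13 + x) = 13 + x)
-166*N(-18) + 197 = -166*(13 - 18) + 197 = -166*(-5) + 197 = 830 + 197 = 1027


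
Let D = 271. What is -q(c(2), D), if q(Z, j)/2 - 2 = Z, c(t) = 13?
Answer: -30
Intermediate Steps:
q(Z, j) = 4 + 2*Z
-q(c(2), D) = -(4 + 2*13) = -(4 + 26) = -1*30 = -30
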